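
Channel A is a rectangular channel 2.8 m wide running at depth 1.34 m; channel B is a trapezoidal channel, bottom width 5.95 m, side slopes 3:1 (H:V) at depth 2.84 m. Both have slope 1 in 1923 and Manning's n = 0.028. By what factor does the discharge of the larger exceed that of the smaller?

20.2

Channel A: Flow area A = b·y = 2.8 × 1.34 = 3.752 m². Wetted perimeter P = b + 2y = 2.8 + 2×1.34 = 5.48 m. Hydraulic radius R = A/P = 3.752/5.48 = 0.6847 m. Q_A = (1/0.028)·3.752·0.6847^(2/3)·√0.00052 = 2.374 m³/s.
Channel B: With bottom width b = 5.95 m and side slope z = 3: A = (b + zy)y = (5.95 + 3×2.84)×2.84 = 41.09 m²; P = b + 2y√(1+z²) = 5.95 + 2×2.84×3.162 = 23.91 m. Hydraulic radius R = A/P = 41.09/23.91 = 1.719 m. Q_B = (1/0.028)·41.09·1.719^(2/3)·√0.00052 = 48.02 m³/s.
The larger discharge is 48.02 m³/s and the smaller is 2.374 m³/s; the ratio is 20.2.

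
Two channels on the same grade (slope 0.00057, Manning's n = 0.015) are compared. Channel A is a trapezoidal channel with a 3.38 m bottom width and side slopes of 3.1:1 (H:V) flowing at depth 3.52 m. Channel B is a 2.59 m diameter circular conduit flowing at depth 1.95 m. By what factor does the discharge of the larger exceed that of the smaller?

21.5

Channel A: With bottom width b = 3.38 m and side slope z = 3.1: A = (b + zy)y = (3.38 + 3.1×3.52)×3.52 = 50.31 m²; P = b + 2y√(1+z²) = 3.38 + 2×3.52×3.257 = 26.31 m. Hydraulic radius R = A/P = 50.31/26.31 = 1.912 m. Q_A = (1/0.015)·50.31·1.912^(2/3)·√0.00057 = 123.4 m³/s.
Channel B: For a circular section of diameter D = 2.59 m at depth y = 1.95 m, the central angle is θ = 2 arccos(1 − 2y/D) = 4.202 rad. Then A = (D²/8)(θ − sin θ) = 4.255 m² and P = Dθ/2 = 5.442 m. Hydraulic radius R = A/P = 4.255/5.442 = 0.782 m. Q_B = (1/0.015)·4.255·0.782^(2/3)·√0.00057 = 5.749 m³/s.
The larger discharge is 123.4 m³/s and the smaller is 5.749 m³/s; the ratio is 21.5.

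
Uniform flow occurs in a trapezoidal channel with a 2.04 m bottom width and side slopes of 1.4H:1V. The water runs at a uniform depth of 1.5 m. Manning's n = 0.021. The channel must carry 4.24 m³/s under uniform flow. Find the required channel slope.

With bottom width b = 2.04 m and side slope z = 1.4: A = (b + zy)y = (2.04 + 1.4×1.5)×1.5 = 6.21 m²; P = b + 2y√(1+z²) = 2.04 + 2×1.5×1.72 = 7.201 m.
Hydraulic radius R = A/P = 6.21/7.201 = 0.8623 m.
From Manning's equation, S = [nQ / (1 A R^(2/3))]² = [0.021 × 4.24 / (1 × 6.21 × 0.8623^(2/3))]² = 0.00025.

S = 0.00025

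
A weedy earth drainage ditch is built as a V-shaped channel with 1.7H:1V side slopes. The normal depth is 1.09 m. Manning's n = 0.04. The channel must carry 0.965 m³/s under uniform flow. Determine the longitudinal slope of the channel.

For a triangular section with side slope z = 1.7: A = zy² = 1.7×1.09² = 2.02 m²; P = 2y√(1+z²) = 2×1.09×1.972 = 4.3 m.
Hydraulic radius R = A/P = 2.02/4.3 = 0.4698 m.
From Manning's equation, S = [nQ / (1 A R^(2/3))]² = [0.04 × 0.965 / (1 × 2.02 × 0.4698^(2/3))]² = 0.001.

S = 0.001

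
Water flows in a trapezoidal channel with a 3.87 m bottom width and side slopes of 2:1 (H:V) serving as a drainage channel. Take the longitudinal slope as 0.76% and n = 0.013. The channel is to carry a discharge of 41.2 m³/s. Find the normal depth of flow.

Manning's equation rearranged: A R^(2/3) = nQ / (1·√S) = 0.013 × 41.2 / (√0.0076) = 6.144.
Trying y = 0.86 m: A R^(2/3) = 3.507 — short.
Trying y = 1.46 m: A R^(2/3) = 9.602 — over.
Trying y = 1.16 m: A R^(2/3) = 6.15 — matches.

y_n = 1.16 m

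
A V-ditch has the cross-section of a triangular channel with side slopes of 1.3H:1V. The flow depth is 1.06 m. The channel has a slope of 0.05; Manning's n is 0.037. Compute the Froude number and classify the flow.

For a triangular section with side slope z = 1.3: A = zy² = 1.3×1.06² = 1.461 m²; P = 2y√(1+z²) = 2×1.06×1.64 = 3.477 m.
Hydraulic radius R = A/P = 1.461/3.477 = 0.4201 m.
V = (1/n) R^(2/3) √S = (1/0.037) × 0.4201^(2/3) × √0.05 = 3.39 m/s. Hydraulic depth D_h = A/T = 1.461/2.756 = 0.53 m.
Froude number Fr = V/√(g·D_h) = 3.39/√(9.81×0.53) = 1.49, which is greater than 1, so the flow is supercritical.

supercritical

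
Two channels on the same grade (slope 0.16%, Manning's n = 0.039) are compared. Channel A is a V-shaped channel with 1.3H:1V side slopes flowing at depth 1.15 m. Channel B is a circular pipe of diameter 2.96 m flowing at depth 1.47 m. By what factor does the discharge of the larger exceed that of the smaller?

Channel A: For a triangular section with side slope z = 1.3: A = zy² = 1.3×1.15² = 1.719 m²; P = 2y√(1+z²) = 2×1.15×1.64 = 3.772 m. Hydraulic radius R = A/P = 1.719/3.772 = 0.4558 m. Q_A = (1/0.039)·1.719·0.4558^(2/3)·√0.0016 = 1.044 m³/s.
Channel B: For a circular section of diameter D = 2.96 m at depth y = 1.47 m, the central angle is θ = 2 arccos(1 − 2y/D) = 3.128 rad. Then A = (D²/8)(θ − sin θ) = 3.411 m² and P = Dθ/2 = 4.63 m. Hydraulic radius R = A/P = 3.411/4.63 = 0.7368 m. Q_B = (1/0.039)·3.411·0.7368^(2/3)·√0.0016 = 2.854 m³/s.
The larger discharge is 2.854 m³/s and the smaller is 1.044 m³/s; the ratio is 2.73.

2.73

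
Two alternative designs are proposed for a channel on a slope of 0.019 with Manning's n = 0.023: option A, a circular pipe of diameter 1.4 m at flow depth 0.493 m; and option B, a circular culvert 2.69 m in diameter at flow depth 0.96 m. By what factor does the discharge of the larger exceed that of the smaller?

5.85

Channel A: For a circular section of diameter D = 1.4 m at depth y = 0.493 m, the central angle is θ = 2 arccos(1 − 2y/D) = 2.541 rad. Then A = (D²/8)(θ − sin θ) = 0.4842 m² and P = Dθ/2 = 1.779 m. Hydraulic radius R = A/P = 0.4842/1.779 = 0.2722 m. Q_A = (1/0.023)·0.4842·0.2722^(2/3)·√0.019 = 1.219 m³/s.
Channel B: For a circular section of diameter D = 2.69 m at depth y = 0.96 m, the central angle is θ = 2 arccos(1 − 2y/D) = 2.561 rad. Then A = (D²/8)(θ − sin θ) = 1.82 m² and P = Dθ/2 = 3.445 m. Hydraulic radius R = A/P = 1.82/3.445 = 0.5285 m. Q_B = (1/0.023)·1.82·0.5285^(2/3)·√0.019 = 7.131 m³/s.
The larger discharge is 7.131 m³/s and the smaller is 1.219 m³/s; the ratio is 5.85.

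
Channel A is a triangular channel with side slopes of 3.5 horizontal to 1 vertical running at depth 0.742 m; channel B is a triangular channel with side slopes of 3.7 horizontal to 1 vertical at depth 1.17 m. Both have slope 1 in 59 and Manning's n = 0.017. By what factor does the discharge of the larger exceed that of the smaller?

3.57

Channel A: For a triangular section with side slope z = 3.5: A = zy² = 3.5×0.742² = 1.927 m²; P = 2y√(1+z²) = 2×0.742×3.64 = 5.402 m. Hydraulic radius R = A/P = 1.927/5.402 = 0.3567 m. Q_A = (1/0.017)·1.927·0.3567^(2/3)·√0.01695 = 7.423 m³/s.
Channel B: For a triangular section with side slope z = 3.7: A = zy² = 3.7×1.17² = 5.065 m²; P = 2y√(1+z²) = 2×1.17×3.833 = 8.969 m. Hydraulic radius R = A/P = 5.065/8.969 = 0.5647 m. Q_B = (1/0.017)·5.065·0.5647^(2/3)·√0.01695 = 26.5 m³/s.
The larger discharge is 26.5 m³/s and the smaller is 7.423 m³/s; the ratio is 3.57.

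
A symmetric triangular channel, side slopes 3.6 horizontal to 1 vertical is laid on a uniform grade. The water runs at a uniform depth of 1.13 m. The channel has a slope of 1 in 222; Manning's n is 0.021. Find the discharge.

For a triangular section with side slope z = 3.6: A = zy² = 3.6×1.13² = 4.597 m²; P = 2y√(1+z²) = 2×1.13×3.736 = 8.444 m.
Hydraulic radius R = A/P = 4.597/8.444 = 0.5444 m.
Manning's equation: Q = (1/n) A R^(2/3) S^(1/2) = (1/0.021) × 4.597 × 0.5444^(2/3) × 0.004505^(1/2) = 9.79 m³/s.

Q = 9.79 m³/s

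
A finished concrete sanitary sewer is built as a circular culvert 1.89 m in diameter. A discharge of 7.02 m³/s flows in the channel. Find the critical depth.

At critical depth, Q² T / (g A³) = 1, i.e. A³/T = Q²/g = 7.02²/9.81 = 5.023.
Try y = 0.982 m: A³/T = 1.691 — low.
Try y = 1.46 m: A³/T = 7.936 — high.
Try y = 1.3 m: A³/T = 4.973 — ≈ 5.023.

y_c = 1.3 m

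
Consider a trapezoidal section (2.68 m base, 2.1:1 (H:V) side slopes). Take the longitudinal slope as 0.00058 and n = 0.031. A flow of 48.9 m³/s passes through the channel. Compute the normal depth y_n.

Manning's equation rearranged: A R^(2/3) = nQ / (1·√S) = 0.031 × 48.9 / (√0.00058) = 62.94.
At y = 3.18 m: A R^(2/3) = 42.44 — low.
At y = 4.23 m: A R^(2/3) = 82.43 — high.
At y = 3.77 m: A R^(2/3) = 62.91 — matches.

y_n = 3.77 m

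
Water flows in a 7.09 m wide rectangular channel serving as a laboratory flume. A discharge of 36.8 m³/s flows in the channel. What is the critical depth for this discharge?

For a rectangular channel, critical depth y_c = (q²/g)^(1/3) where q = Q/b = 36.8/7.09 = 5.19 m²/s.
So y_c = (5.19²/9.81)^(1/3) = 1.4 m.

y_c = 1.4 m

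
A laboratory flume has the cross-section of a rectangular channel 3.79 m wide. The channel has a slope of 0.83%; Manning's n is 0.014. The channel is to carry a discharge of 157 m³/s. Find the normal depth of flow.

Manning's equation rearranged: A R^(2/3) = nQ / (1·√S) = 0.014 × 157 / (√0.0083) = 24.13.
Trying y = 3.84 m: A R^(2/3) = 17.06 — short.
Trying y = 6 m: A R^(2/3) = 29 — over.
Trying y = 5.13 m: A R^(2/3) = 24.14 — close enough.

y_n = 5.13 m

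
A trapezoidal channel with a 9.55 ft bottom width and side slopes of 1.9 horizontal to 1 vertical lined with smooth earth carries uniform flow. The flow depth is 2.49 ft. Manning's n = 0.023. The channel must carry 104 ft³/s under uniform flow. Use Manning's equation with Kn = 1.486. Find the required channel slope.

With bottom width b = 9.55 ft and side slope z = 1.9: A = (b + zy)y = (9.55 + 1.9×2.49)×2.49 = 35.56 ft²; P = b + 2y√(1+z²) = 9.55 + 2×2.49×2.147 = 20.24 ft.
Hydraulic radius R = A/P = 35.56/20.24 = 1.757 ft.
From Manning's equation, S = [nQ / (1.486 A R^(2/3))]² = [0.023 × 104 / (1.486 × 35.56 × 1.757^(2/3))]² = 0.000967.

S = 0.000967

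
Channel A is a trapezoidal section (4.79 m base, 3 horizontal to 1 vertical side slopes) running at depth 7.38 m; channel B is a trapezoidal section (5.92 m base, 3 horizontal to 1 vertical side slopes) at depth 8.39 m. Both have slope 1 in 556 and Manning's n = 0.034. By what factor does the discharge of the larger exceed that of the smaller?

1.44

Channel A: With bottom width b = 4.79 m and side slope z = 3: A = (b + zy)y = (4.79 + 3×7.38)×7.38 = 198.7 m²; P = b + 2y√(1+z²) = 4.79 + 2×7.38×3.162 = 51.47 m. Hydraulic radius R = A/P = 198.7/51.47 = 3.862 m. Q_A = (1/0.034)·198.7·3.862^(2/3)·√0.001799 = 610.2 m³/s.
Channel B: With bottom width b = 5.92 m and side slope z = 3: A = (b + zy)y = (5.92 + 3×8.39)×8.39 = 260.8 m²; P = b + 2y√(1+z²) = 5.92 + 2×8.39×3.162 = 58.98 m. Hydraulic radius R = A/P = 260.8/58.98 = 4.422 m. Q_B = (1/0.034)·260.8·4.422^(2/3)·√0.001799 = 876.6 m³/s.
The larger discharge is 876.6 m³/s and the smaller is 610.2 m³/s; the ratio is 1.44.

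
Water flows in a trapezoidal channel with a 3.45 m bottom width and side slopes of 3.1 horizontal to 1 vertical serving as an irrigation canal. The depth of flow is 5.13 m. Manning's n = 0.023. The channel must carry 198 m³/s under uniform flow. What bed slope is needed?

S = 0.000562

With bottom width b = 3.45 m and side slope z = 3.1: A = (b + zy)y = (3.45 + 3.1×5.13)×5.13 = 99.28 m²; P = b + 2y√(1+z²) = 3.45 + 2×5.13×3.257 = 36.87 m.
Hydraulic radius R = A/P = 99.28/36.87 = 2.693 m.
From Manning's equation, S = [nQ / (1 A R^(2/3))]² = [0.023 × 198 / (1 × 99.28 × 2.693^(2/3))]² = 0.000562.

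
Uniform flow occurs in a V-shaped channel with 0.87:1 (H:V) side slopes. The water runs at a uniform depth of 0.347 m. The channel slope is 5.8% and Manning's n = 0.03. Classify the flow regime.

For a triangular section with side slope z = 0.87: A = zy² = 0.87×0.347² = 0.1048 m²; P = 2y√(1+z²) = 2×0.347×1.325 = 0.9199 m.
Hydraulic radius R = A/P = 0.1048/0.9199 = 0.1139 m.
V = (1/n) R^(2/3) √S = (1/0.03) × 0.1139^(2/3) × √0.058 = 1.886 m/s. Hydraulic depth D_h = A/T = 0.1048/0.6038 = 0.1735 m.
Froude number Fr = V/√(g·D_h) = 1.886/√(9.81×0.1735) = 1.45, which is greater than 1, so the flow is supercritical.

supercritical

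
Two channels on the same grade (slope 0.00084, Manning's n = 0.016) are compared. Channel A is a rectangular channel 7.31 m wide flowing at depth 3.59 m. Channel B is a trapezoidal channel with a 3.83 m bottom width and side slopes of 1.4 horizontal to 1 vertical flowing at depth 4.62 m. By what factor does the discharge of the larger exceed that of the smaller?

2.19

Channel A: Flow area A = b·y = 7.31 × 3.59 = 26.24 m². Wetted perimeter P = b + 2y = 7.31 + 2×3.59 = 14.49 m. Hydraulic radius R = A/P = 26.24/14.49 = 1.811 m. Q_A = (1/0.016)·26.24·1.811^(2/3)·√0.00084 = 70.63 m³/s.
Channel B: With bottom width b = 3.83 m and side slope z = 1.4: A = (b + zy)y = (3.83 + 1.4×4.62)×4.62 = 47.58 m²; P = b + 2y√(1+z²) = 3.83 + 2×4.62×1.72 = 19.73 m. Hydraulic radius R = A/P = 47.58/19.73 = 2.412 m. Q_B = (1/0.016)·47.58·2.412^(2/3)·√0.00084 = 155 m³/s.
The larger discharge is 155 m³/s and the smaller is 70.63 m³/s; the ratio is 2.19.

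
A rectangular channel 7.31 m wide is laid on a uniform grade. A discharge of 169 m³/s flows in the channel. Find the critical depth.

y_c = 3.79 m

For a rectangular channel, critical depth y_c = (q²/g)^(1/3) where q = Q/b = 169/7.31 = 23.12 m²/s.
So y_c = (23.12²/9.81)^(1/3) = 3.79 m.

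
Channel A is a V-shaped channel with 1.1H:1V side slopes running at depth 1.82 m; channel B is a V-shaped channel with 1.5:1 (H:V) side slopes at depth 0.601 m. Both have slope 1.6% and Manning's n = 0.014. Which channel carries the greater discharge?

channel A

Channel A: For a triangular section with side slope z = 1.1: A = zy² = 1.1×1.82² = 3.644 m²; P = 2y√(1+z²) = 2×1.82×1.487 = 5.411 m. Hydraulic radius R = A/P = 3.644/5.411 = 0.6733 m. Q_A = (1/0.014)·3.644·0.6733^(2/3)·√0.016 = 25.29 m³/s.
Channel B: For a triangular section with side slope z = 1.5: A = zy² = 1.5×0.601² = 0.5418 m²; P = 2y√(1+z²) = 2×0.601×1.803 = 2.167 m. Hydraulic radius R = A/P = 0.5418/2.167 = 0.25 m. Q_B = (1/0.014)·0.5418·0.25^(2/3)·√0.016 = 1.943 m³/s.
Q_A = 25.29 m³/s vs Q_B = 1.943 m³/s, so channel A carries more.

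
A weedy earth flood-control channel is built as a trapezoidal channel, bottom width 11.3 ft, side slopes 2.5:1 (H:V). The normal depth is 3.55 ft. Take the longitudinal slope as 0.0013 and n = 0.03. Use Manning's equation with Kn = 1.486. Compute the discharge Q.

Q = 226 ft³/s

With bottom width b = 11.3 ft and side slope z = 2.5: A = (b + zy)y = (11.3 + 2.5×3.55)×3.55 = 71.62 ft²; P = b + 2y√(1+z²) = 11.3 + 2×3.55×2.693 = 30.42 ft.
Hydraulic radius R = A/P = 71.62/30.42 = 2.355 ft.
Manning's equation: Q = (1.486/n) A R^(2/3) S^(1/2) = (1.486/0.03) × 71.62 × 2.355^(2/3) × 0.0013^(1/2) = 226 ft³/s.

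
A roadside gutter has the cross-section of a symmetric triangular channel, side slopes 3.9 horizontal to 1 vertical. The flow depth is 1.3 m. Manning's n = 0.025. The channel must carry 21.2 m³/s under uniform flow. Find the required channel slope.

For a triangular section with side slope z = 3.9: A = zy² = 3.9×1.3² = 6.591 m²; P = 2y√(1+z²) = 2×1.3×4.026 = 10.47 m.
Hydraulic radius R = A/P = 6.591/10.47 = 0.6296 m.
From Manning's equation, S = [nQ / (1 A R^(2/3))]² = [0.025 × 21.2 / (1 × 6.591 × 0.6296^(2/3))]² = 0.012.

S = 0.012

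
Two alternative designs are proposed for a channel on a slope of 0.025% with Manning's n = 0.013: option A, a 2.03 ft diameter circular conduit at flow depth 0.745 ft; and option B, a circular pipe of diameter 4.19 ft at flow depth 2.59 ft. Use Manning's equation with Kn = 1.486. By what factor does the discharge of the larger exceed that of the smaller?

Channel A: For a circular section of diameter D = 2.03 ft at depth y = 0.745 ft, the central angle is θ = 2 arccos(1 − 2y/D) = 2.603 rad. Then A = (D²/8)(θ − sin θ) = 1.077 ft² and P = Dθ/2 = 2.642 ft. Hydraulic radius R = A/P = 1.077/2.642 = 0.4075 ft. Q_A = (1.486/0.013)·1.077·0.4075^(2/3)·√0.00025 = 1.07 ft³/s.
Channel B: For a circular section of diameter D = 4.19 ft at depth y = 2.59 ft, the central angle is θ = 2 arccos(1 − 2y/D) = 3.619 rad. Then A = (D²/8)(θ − sin θ) = 8.949 ft² and P = Dθ/2 = 7.581 ft. Hydraulic radius R = A/P = 8.949/7.581 = 1.18 ft. Q_B = (1.486/0.013)·8.949·1.18^(2/3)·√0.00025 = 18.06 ft³/s.
The larger discharge is 18.06 ft³/s and the smaller is 1.07 ft³/s; the ratio is 16.9.

16.9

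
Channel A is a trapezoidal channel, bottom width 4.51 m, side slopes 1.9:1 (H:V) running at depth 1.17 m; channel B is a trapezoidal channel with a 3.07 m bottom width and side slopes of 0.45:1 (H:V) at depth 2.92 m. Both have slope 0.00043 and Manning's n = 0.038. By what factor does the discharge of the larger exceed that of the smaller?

2.26

Channel A: With bottom width b = 4.51 m and side slope z = 1.9: A = (b + zy)y = (4.51 + 1.9×1.17)×1.17 = 7.878 m²; P = b + 2y√(1+z²) = 4.51 + 2×1.17×2.147 = 9.534 m. Hydraulic radius R = A/P = 7.878/9.534 = 0.8262 m. Q_A = (1/0.038)·7.878·0.8262^(2/3)·√0.00043 = 3.785 m³/s.
Channel B: With bottom width b = 3.07 m and side slope z = 0.45: A = (b + zy)y = (3.07 + 0.45×2.92)×2.92 = 12.8 m²; P = b + 2y√(1+z²) = 3.07 + 2×2.92×1.097 = 9.474 m. Hydraulic radius R = A/P = 12.8/9.474 = 1.351 m. Q_B = (1/0.038)·12.8·1.351^(2/3)·√0.00043 = 8.538 m³/s.
The larger discharge is 8.538 m³/s and the smaller is 3.785 m³/s; the ratio is 2.26.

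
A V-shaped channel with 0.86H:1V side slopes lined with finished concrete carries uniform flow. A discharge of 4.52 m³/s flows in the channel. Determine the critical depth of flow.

At critical depth, Q² T / (g A³) = 1, i.e. A³/T = Q²/g = 4.52²/9.81 = 2.083.
Trying y = 1.01 m: A³/T = 0.3887 — short.
Trying y = 1.65 m: A³/T = 4.523 — over.
Trying y = 1.41 m: A³/T = 2.061 — close enough.

y_c = 1.41 m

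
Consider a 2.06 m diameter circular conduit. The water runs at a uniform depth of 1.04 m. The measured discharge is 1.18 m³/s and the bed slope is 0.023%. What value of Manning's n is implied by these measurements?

n = 0.014

For a circular section of diameter D = 2.06 m at depth y = 1.04 m, the central angle is θ = 2 arccos(1 − 2y/D) = 3.161 rad. Then A = (D²/8)(θ − sin θ) = 1.687 m² and P = Dθ/2 = 3.256 m.
Hydraulic radius R = A/P = 1.687/3.256 = 0.5182 m.
Rearranging Manning's equation: n = (1/Q) A R^(2/3) S^(1/2) = (1/1.18) × 1.687 × 0.5182^(2/3) × √0.00023 = 0.014.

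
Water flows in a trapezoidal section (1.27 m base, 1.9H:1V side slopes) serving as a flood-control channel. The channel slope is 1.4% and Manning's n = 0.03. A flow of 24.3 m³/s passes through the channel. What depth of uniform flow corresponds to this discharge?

Manning's equation rearranged: A R^(2/3) = nQ / (1·√S) = 0.03 × 24.3 / (√0.014) = 6.161.
Try y = 2.04 m: A R^(2/3) = 10.82 — over.
Try y = 1.6 m: A R^(2/3) = 6.174 — ≈ 6.161.

y_n = 1.6 m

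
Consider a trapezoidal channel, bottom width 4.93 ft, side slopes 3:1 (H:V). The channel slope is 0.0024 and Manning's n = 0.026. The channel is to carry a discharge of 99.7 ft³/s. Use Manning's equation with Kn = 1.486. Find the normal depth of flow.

y_n = 2.35 ft

Manning's equation rearranged: A R^(2/3) = nQ / (1.486·√S) = 0.026 × 99.7 / (1.486 × √0.0024) = 35.61.
At y = 2.86 ft: A R^(2/3) = 54.57 — over.
At y = 2.35 ft: A R^(2/3) = 35.61 — ≈ 35.61.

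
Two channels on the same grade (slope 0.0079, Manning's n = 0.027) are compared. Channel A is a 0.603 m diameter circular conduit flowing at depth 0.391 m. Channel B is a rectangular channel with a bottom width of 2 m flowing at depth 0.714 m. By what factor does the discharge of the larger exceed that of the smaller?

Channel A: For a circular section of diameter D = 0.603 m at depth y = 0.391 m, the central angle is θ = 2 arccos(1 − 2y/D) = 3.744 rad. Then A = (D²/8)(θ − sin θ) = 0.196 m² and P = Dθ/2 = 1.129 m. Hydraulic radius R = A/P = 0.196/1.129 = 0.1736 m. Q_A = (1/0.027)·0.196·0.1736^(2/3)·√0.0079 = 0.2007 m³/s.
Channel B: Flow area A = b·y = 2 × 0.714 = 1.428 m². Wetted perimeter P = b + 2y = 2 + 2×0.714 = 3.428 m. Hydraulic radius R = A/P = 1.428/3.428 = 0.4166 m. Q_B = (1/0.027)·1.428·0.4166^(2/3)·√0.0079 = 2.622 m³/s.
The larger discharge is 2.622 m³/s and the smaller is 0.2007 m³/s; the ratio is 13.1.

13.1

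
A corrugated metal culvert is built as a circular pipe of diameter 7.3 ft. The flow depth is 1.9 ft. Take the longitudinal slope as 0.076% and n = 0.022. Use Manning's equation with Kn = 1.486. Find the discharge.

For a circular section of diameter D = 7.3 ft at depth y = 1.9 ft, the central angle is θ = 2 arccos(1 − 2y/D) = 2.142 rad. Then A = (D²/8)(θ − sin θ) = 8.66 ft² and P = Dθ/2 = 7.817 ft.
Hydraulic radius R = A/P = 8.66/7.817 = 1.108 ft.
Manning's equation: Q = (1.486/n) A R^(2/3) S^(1/2) = (1.486/0.022) × 8.66 × 1.108^(2/3) × 0.00076^(1/2) = 17.3 ft³/s.

Q = 17.3 ft³/s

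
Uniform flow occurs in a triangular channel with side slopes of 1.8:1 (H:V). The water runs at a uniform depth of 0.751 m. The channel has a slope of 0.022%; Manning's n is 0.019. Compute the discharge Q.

For a triangular section with side slope z = 1.8: A = zy² = 1.8×0.751² = 1.015 m²; P = 2y√(1+z²) = 2×0.751×2.059 = 3.093 m.
Hydraulic radius R = A/P = 1.015/3.093 = 0.3282 m.
Manning's equation: Q = (1/n) A R^(2/3) S^(1/2) = (1/0.019) × 1.015 × 0.3282^(2/3) × 0.00022^(1/2) = 0.377 m³/s.

Q = 0.377 m³/s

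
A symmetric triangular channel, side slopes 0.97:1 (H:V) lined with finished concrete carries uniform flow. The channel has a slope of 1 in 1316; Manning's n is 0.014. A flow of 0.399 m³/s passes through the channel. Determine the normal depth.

Manning's equation rearranged: A R^(2/3) = nQ / (1·√S) = 0.014 × 0.399 / (√0.0007599) = 0.2026.
Try y = 0.793 m: A R^(2/3) = 0.2586 — over.
Try y = 0.609 m: A R^(2/3) = 0.1279 — short.
Try y = 0.724 m: A R^(2/3) = 0.2029 — close enough.

y_n = 0.724 m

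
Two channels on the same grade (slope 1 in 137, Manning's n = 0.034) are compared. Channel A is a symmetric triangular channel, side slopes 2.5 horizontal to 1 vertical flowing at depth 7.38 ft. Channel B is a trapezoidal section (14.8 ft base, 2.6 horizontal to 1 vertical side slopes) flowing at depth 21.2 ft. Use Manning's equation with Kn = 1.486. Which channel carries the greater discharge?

Channel A: For a triangular section with side slope z = 2.5: A = zy² = 2.5×7.38² = 136.2 ft²; P = 2y√(1+z²) = 2×7.38×2.693 = 39.74 ft. Hydraulic radius R = A/P = 136.2/39.74 = 3.426 ft. Q_A = (1.486/0.034)·136.2·3.426^(2/3)·√0.007299 = 1155 ft³/s.
Channel B: With bottom width b = 14.8 ft and side slope z = 2.6: A = (b + zy)y = (14.8 + 2.6×21.2)×21.2 = 1482 ft²; P = b + 2y√(1+z²) = 14.8 + 2×21.2×2.786 = 132.9 ft. Hydraulic radius R = A/P = 1482/132.9 = 11.15 ft. Q_B = (1.486/0.034)·1482·11.15^(2/3)·√0.007299 = 27630 ft³/s.
Q_A = 1155 ft³/s vs Q_B = 27630 ft³/s, so channel B carries more.

channel B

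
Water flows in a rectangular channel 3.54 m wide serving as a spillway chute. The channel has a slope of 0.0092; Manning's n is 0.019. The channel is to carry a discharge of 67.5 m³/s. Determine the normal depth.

Manning's equation rearranged: A R^(2/3) = nQ / (1·√S) = 0.019 × 67.5 / (√0.0092) = 13.37.
At y = 3.98 m: A R^(2/3) = 16.13 — too large.
At y = 2.49 m: A R^(2/3) = 9.017 — too small.
At y = 3.41 m: A R^(2/3) = 13.37 — matches.

y_n = 3.41 m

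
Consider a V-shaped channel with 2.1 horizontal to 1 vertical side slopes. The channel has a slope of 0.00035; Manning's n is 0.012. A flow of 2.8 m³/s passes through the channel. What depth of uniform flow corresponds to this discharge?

Manning's equation rearranged: A R^(2/3) = nQ / (1·√S) = 0.012 × 2.8 / (√0.00035) = 1.796.
Try y = 1.39 m: A R^(2/3) = 2.974 — high.
Try y = 0.974 m: A R^(2/3) = 1.152 — low.
Try y = 1.15 m: A R^(2/3) = 1.794 — close enough.

y_n = 1.15 m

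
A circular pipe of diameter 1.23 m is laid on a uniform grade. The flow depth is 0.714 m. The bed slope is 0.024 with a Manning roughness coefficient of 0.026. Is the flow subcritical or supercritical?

supercritical

For a circular section of diameter D = 1.23 m at depth y = 0.714 m, the central angle is θ = 2 arccos(1 − 2y/D) = 3.465 rad. Then A = (D²/8)(θ − sin θ) = 0.7154 m² and P = Dθ/2 = 2.131 m.
Hydraulic radius R = A/P = 0.7154/2.131 = 0.3357 m.
V = (1/n) R^(2/3) √S = (1/0.026) × 0.3357^(2/3) × √0.024 = 2.878 m/s. Hydraulic depth D_h = A/T = 0.7154/1.214 = 0.5893 m.
Froude number Fr = V/√(g·D_h) = 2.878/√(9.81×0.5893) = 1.2, which is greater than 1, so the flow is supercritical.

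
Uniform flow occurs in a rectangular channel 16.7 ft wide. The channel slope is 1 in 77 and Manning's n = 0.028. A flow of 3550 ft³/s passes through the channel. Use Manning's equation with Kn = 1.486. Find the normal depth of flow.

y_n = 12.1 ft

Manning's equation rearranged: A R^(2/3) = nQ / (1.486·√S) = 0.028 × 3550 / (1.486 × √0.01299) = 587.
At y = 10.9 ft: A R^(2/3) = 512.8 — low.
At y = 14.5 ft: A R^(2/3) = 736 — high.
At y = 12.1 ft: A R^(2/3) = 586.2 — ≈ 587.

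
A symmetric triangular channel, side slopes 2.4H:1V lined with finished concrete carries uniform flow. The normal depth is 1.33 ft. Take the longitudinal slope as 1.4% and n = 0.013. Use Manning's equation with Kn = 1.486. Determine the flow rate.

Q = 41.5 ft³/s

For a triangular section with side slope z = 2.4: A = zy² = 2.4×1.33² = 4.245 ft²; P = 2y√(1+z²) = 2×1.33×2.6 = 6.916 ft.
Hydraulic radius R = A/P = 4.245/6.916 = 0.6138 ft.
Manning's equation: Q = (1.486/n) A R^(2/3) S^(1/2) = (1.486/0.013) × 4.245 × 0.6138^(2/3) × 0.014^(1/2) = 41.5 ft³/s.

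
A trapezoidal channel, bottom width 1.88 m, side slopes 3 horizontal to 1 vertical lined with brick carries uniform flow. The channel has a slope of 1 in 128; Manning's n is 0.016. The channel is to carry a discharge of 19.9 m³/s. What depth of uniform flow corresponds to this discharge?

y_n = 1.02 m

Manning's equation rearranged: A R^(2/3) = nQ / (1·√S) = 0.016 × 19.9 / (√0.007812) = 3.602.
Try y = 0.918 m: A R^(2/3) = 2.868 — short.
Try y = 1.17 m: A R^(2/3) = 4.875 — over.
Try y = 1.02 m: A R^(2/3) = 3.604 — ≈ 3.602.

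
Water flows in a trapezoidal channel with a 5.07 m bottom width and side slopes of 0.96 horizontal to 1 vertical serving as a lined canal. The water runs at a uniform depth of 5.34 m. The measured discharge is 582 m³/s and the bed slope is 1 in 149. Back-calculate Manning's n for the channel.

With bottom width b = 5.07 m and side slope z = 0.96: A = (b + zy)y = (5.07 + 0.96×5.34)×5.34 = 54.45 m²; P = b + 2y√(1+z²) = 5.07 + 2×5.34×1.386 = 19.87 m.
Hydraulic radius R = A/P = 54.45/19.87 = 2.74 m.
Rearranging Manning's equation: n = (1/Q) A R^(2/3) S^(1/2) = (1/582) × 54.45 × 2.74^(2/3) × √0.006711 = 0.015.

n = 0.015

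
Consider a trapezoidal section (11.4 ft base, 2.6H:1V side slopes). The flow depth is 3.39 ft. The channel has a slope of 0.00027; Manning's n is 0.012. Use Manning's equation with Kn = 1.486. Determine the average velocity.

With bottom width b = 11.4 ft and side slope z = 2.6: A = (b + zy)y = (11.4 + 2.6×3.39)×3.39 = 68.53 ft²; P = b + 2y√(1+z²) = 11.4 + 2×3.39×2.786 = 30.29 ft.
Hydraulic radius R = A/P = 68.53/30.29 = 2.263 ft.
From Manning's equation, V = (1.486/n) R^(2/3) S^(1/2) = (1.486/0.012) × 2.263^(2/3) × 0.00027^(1/2) = 3.51 ft/s.

V = 3.51 ft/s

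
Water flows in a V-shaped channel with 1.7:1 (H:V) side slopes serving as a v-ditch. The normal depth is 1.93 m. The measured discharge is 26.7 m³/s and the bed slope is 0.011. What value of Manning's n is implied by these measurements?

n = 0.022

For a triangular section with side slope z = 1.7: A = zy² = 1.7×1.93² = 6.332 m²; P = 2y√(1+z²) = 2×1.93×1.972 = 7.613 m.
Hydraulic radius R = A/P = 6.332/7.613 = 0.8318 m.
Rearranging Manning's equation: n = (1/Q) A R^(2/3) S^(1/2) = (1/26.7) × 6.332 × 0.8318^(2/3) × √0.011 = 0.022.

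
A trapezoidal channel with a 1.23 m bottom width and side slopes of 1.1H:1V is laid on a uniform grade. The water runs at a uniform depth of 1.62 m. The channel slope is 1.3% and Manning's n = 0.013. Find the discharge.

With bottom width b = 1.23 m and side slope z = 1.1: A = (b + zy)y = (1.23 + 1.1×1.62)×1.62 = 4.879 m²; P = b + 2y√(1+z²) = 1.23 + 2×1.62×1.487 = 6.047 m.
Hydraulic radius R = A/P = 4.879/6.047 = 0.807 m.
Manning's equation: Q = (1/n) A R^(2/3) S^(1/2) = (1/0.013) × 4.879 × 0.807^(2/3) × 0.013^(1/2) = 37.1 m³/s.

Q = 37.1 m³/s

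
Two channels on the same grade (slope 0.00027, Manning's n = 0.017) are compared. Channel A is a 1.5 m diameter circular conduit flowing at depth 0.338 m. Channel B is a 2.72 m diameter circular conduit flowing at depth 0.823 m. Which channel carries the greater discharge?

Channel A: For a circular section of diameter D = 1.5 m at depth y = 0.338 m, the central angle is θ = 2 arccos(1 − 2y/D) = 1.978 rad. Then A = (D²/8)(θ − sin θ) = 0.2982 m² and P = Dθ/2 = 1.484 m. Hydraulic radius R = A/P = 0.2982/1.484 = 0.201 m. Q_A = (1/0.017)·0.2982·0.201^(2/3)·√0.00027 = 0.09891 m³/s.
Channel B: For a circular section of diameter D = 2.72 m at depth y = 0.823 m, the central angle is θ = 2 arccos(1 − 2y/D) = 2.33 rad. Then A = (D²/8)(θ − sin θ) = 1.484 m² and P = Dθ/2 = 3.168 m. Hydraulic radius R = A/P = 1.484/3.168 = 0.4682 m. Q_B = (1/0.017)·1.484·0.4682^(2/3)·√0.00027 = 0.8647 m³/s.
Q_A = 0.09891 m³/s vs Q_B = 0.8647 m³/s, so channel B carries more.

channel B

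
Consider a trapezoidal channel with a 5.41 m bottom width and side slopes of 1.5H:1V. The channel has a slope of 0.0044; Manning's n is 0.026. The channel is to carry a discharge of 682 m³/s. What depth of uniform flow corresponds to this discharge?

Manning's equation rearranged: A R^(2/3) = nQ / (1·√S) = 0.026 × 682 / (√0.0044) = 267.3.
Try y = 8.24 m: A R^(2/3) = 379.3 — high.
Try y = 5.47 m: A R^(2/3) = 153.6 — low.
Try y = 7.05 m: A R^(2/3) = 267.4 — matches.

y_n = 7.05 m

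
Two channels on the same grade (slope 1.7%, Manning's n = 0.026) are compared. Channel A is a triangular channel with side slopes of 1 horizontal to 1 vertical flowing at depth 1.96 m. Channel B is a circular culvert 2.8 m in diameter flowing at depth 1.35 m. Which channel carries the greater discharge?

Channel A: For a triangular section with side slope z = 1: A = zy² = 1×1.96² = 3.842 m²; P = 2y√(1+z²) = 2×1.96×1.414 = 5.544 m. Hydraulic radius R = A/P = 3.842/5.544 = 0.693 m. Q_A = (1/0.026)·3.842·0.693^(2/3)·√0.017 = 15.09 m³/s.
Channel B: For a circular section of diameter D = 2.8 m at depth y = 1.35 m, the central angle is θ = 2 arccos(1 − 2y/D) = 3.07 rad. Then A = (D²/8)(θ − sin θ) = 2.939 m² and P = Dθ/2 = 4.298 m. Hydraulic radius R = A/P = 2.939/4.298 = 0.6837 m. Q_B = (1/0.026)·2.939·0.6837^(2/3)·√0.017 = 11.44 m³/s.
Q_A = 15.09 m³/s vs Q_B = 11.44 m³/s, so channel A carries more.

channel A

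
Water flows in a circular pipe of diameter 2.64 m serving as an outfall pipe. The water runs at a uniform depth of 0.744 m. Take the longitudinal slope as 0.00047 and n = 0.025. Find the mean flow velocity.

For a circular section of diameter D = 2.64 m at depth y = 0.744 m, the central angle is θ = 2 arccos(1 − 2y/D) = 2.238 rad. Then A = (D²/8)(θ − sin θ) = 1.266 m² and P = Dθ/2 = 2.955 m.
Hydraulic radius R = A/P = 1.266/2.955 = 0.4285 m.
From Manning's equation, V = (1/n) R^(2/3) S^(1/2) = (1/0.025) × 0.4285^(2/3) × 0.00047^(1/2) = 0.493 m/s.

V = 0.493 m/s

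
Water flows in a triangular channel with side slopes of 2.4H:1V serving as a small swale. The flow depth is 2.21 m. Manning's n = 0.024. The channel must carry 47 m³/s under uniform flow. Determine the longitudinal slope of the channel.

S = 0.00902

For a triangular section with side slope z = 2.4: A = zy² = 2.4×2.21² = 11.72 m²; P = 2y√(1+z²) = 2×2.21×2.6 = 11.49 m.
Hydraulic radius R = A/P = 11.72/11.49 = 1.02 m.
From Manning's equation, S = [nQ / (1 A R^(2/3))]² = [0.024 × 47 / (1 × 11.72 × 1.02^(2/3))]² = 0.00902.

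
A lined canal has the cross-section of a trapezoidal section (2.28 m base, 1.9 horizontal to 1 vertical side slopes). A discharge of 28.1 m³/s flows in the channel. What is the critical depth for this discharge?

At critical depth, Q² T / (g A³) = 1, i.e. A³/T = Q²/g = 28.1²/9.81 = 80.49.
Try y = 2.07 m: A³/T = 209.7 — high.
Try y = 1.64 m: A³/T = 81.42 — close enough.

y_c = 1.64 m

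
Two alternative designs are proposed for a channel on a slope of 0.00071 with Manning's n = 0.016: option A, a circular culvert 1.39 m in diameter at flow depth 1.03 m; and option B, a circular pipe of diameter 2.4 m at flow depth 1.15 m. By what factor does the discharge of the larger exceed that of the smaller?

Channel A: For a circular section of diameter D = 1.39 m at depth y = 1.03 m, the central angle is θ = 2 arccos(1 − 2y/D) = 4.147 rad. Then A = (D²/8)(θ − sin θ) = 1.206 m² and P = Dθ/2 = 2.883 m. Hydraulic radius R = A/P = 1.206/2.883 = 0.4183 m. Q_A = (1/0.016)·1.206·0.4183^(2/3)·√0.00071 = 1.123 m³/s.
Channel B: For a circular section of diameter D = 2.4 m at depth y = 1.15 m, the central angle is θ = 2 arccos(1 − 2y/D) = 3.058 rad. Then A = (D²/8)(θ − sin θ) = 2.142 m² and P = Dθ/2 = 3.67 m. Hydraulic radius R = A/P = 2.142/3.67 = 0.5837 m. Q_B = (1/0.016)·2.142·0.5837^(2/3)·√0.00071 = 2.491 m³/s.
The larger discharge is 2.491 m³/s and the smaller is 1.123 m³/s; the ratio is 2.22.

2.22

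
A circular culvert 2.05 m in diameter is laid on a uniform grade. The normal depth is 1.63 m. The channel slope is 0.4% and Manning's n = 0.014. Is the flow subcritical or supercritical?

For a circular section of diameter D = 2.05 m at depth y = 1.63 m, the central angle is θ = 2 arccos(1 − 2y/D) = 4.404 rad. Then A = (D²/8)(θ − sin θ) = 2.814 m² and P = Dθ/2 = 4.514 m.
Hydraulic radius R = A/P = 2.814/4.514 = 0.6234 m.
V = (1/n) R^(2/3) √S = (1/0.014) × 0.6234^(2/3) × √0.004 = 3.297 m/s. Hydraulic depth D_h = A/T = 2.814/1.655 = 1.701 m.
Froude number Fr = V/√(g·D_h) = 3.297/√(9.81×1.701) = 0.807, which is less than 1, so the flow is subcritical.

subcritical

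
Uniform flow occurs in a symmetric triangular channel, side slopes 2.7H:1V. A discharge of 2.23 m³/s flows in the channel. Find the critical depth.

At critical depth, Q² T / (g A³) = 1, i.e. A³/T = Q²/g = 2.23²/9.81 = 0.5069.
Try y = 0.836 m: A³/T = 1.488 — high.
Try y = 0.674 m: A³/T = 0.507 — ≈ 0.5069.

y_c = 0.674 m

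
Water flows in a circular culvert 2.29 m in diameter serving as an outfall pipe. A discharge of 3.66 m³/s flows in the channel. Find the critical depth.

y_c = 0.876 m

At critical depth, Q² T / (g A³) = 1, i.e. A³/T = Q²/g = 3.66²/9.81 = 1.366.
At y = 0.633 m: A³/T = 0.3892 — short.
At y = 1.04 m: A³/T = 2.64 — over.
At y = 0.876 m: A³/T = 1.367 — matches.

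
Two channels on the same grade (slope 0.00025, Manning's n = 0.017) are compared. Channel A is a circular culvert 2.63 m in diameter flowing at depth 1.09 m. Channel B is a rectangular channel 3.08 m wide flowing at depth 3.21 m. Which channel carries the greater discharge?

Channel A: For a circular section of diameter D = 2.63 m at depth y = 1.09 m, the central angle is θ = 2 arccos(1 − 2y/D) = 2.798 rad. Then A = (D²/8)(θ − sin θ) = 2.127 m² and P = Dθ/2 = 3.679 m. Hydraulic radius R = A/P = 2.127/3.679 = 0.5783 m. Q_A = (1/0.017)·2.127·0.5783^(2/3)·√0.00025 = 1.373 m³/s.
Channel B: Flow area A = b·y = 3.08 × 3.21 = 9.887 m². Wetted perimeter P = b + 2y = 3.08 + 2×3.21 = 9.5 m. Hydraulic radius R = A/P = 9.887/9.5 = 1.041 m. Q_B = (1/0.017)·9.887·1.041^(2/3)·√0.00025 = 9.443 m³/s.
Q_A = 1.373 m³/s vs Q_B = 9.443 m³/s, so channel B carries more.

channel B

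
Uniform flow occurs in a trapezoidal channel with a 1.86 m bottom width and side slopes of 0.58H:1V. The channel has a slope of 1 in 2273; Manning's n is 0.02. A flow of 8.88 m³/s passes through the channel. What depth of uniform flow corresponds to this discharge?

y_n = 2.46 m

Manning's equation rearranged: A R^(2/3) = nQ / (1·√S) = 0.02 × 8.88 / (√0.0004399) = 8.467.
Trying y = 2.11 m: A R^(2/3) = 6.357 — short.
Trying y = 2.46 m: A R^(2/3) = 8.465 — matches.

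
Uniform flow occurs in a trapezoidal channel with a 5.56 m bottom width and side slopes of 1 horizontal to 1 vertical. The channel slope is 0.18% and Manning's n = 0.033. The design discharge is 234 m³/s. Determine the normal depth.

y_n = 6.67 m

Manning's equation rearranged: A R^(2/3) = nQ / (1·√S) = 0.033 × 234 / (√0.0018) = 182.
At y = 5.14 m: A R^(2/3) = 107.6 — too small.
At y = 8.31 m: A R^(2/3) = 288.8 — too large.
At y = 6.67 m: A R^(2/3) = 182.3 — close enough.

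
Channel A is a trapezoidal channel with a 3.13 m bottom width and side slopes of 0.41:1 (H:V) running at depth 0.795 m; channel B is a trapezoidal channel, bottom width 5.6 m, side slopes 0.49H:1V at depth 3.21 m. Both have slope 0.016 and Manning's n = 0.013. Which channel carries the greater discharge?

Channel A: With bottom width b = 3.13 m and side slope z = 0.41: A = (b + zy)y = (3.13 + 0.41×0.795)×0.795 = 2.747 m²; P = b + 2y√(1+z²) = 3.13 + 2×0.795×1.081 = 4.848 m. Hydraulic radius R = A/P = 2.747/4.848 = 0.5667 m. Q_A = (1/0.013)·2.747·0.5667^(2/3)·√0.016 = 18.31 m³/s.
Channel B: With bottom width b = 5.6 m and side slope z = 0.49: A = (b + zy)y = (5.6 + 0.49×3.21)×3.21 = 23.03 m²; P = b + 2y√(1+z²) = 5.6 + 2×3.21×1.114 = 12.75 m. Hydraulic radius R = A/P = 23.03/12.75 = 1.806 m. Q_B = (1/0.013)·23.03·1.806^(2/3)·√0.016 = 332.2 m³/s.
Q_A = 18.31 m³/s vs Q_B = 332.2 m³/s, so channel B carries more.

channel B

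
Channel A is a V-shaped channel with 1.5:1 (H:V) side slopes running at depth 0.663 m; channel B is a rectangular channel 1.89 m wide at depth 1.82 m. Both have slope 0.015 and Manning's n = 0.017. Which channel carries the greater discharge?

channel B

Channel A: For a triangular section with side slope z = 1.5: A = zy² = 1.5×0.663² = 0.6594 m²; P = 2y√(1+z²) = 2×0.663×1.803 = 2.39 m. Hydraulic radius R = A/P = 0.6594/2.39 = 0.2758 m. Q_A = (1/0.017)·0.6594·0.2758^(2/3)·√0.015 = 2.013 m³/s.
Channel B: Flow area A = b·y = 1.89 × 1.82 = 3.44 m². Wetted perimeter P = b + 2y = 1.89 + 2×1.82 = 5.53 m. Hydraulic radius R = A/P = 3.44/5.53 = 0.622 m. Q_B = (1/0.017)·3.44·0.622^(2/3)·√0.015 = 18.06 m³/s.
Q_A = 2.013 m³/s vs Q_B = 18.06 m³/s, so channel B carries more.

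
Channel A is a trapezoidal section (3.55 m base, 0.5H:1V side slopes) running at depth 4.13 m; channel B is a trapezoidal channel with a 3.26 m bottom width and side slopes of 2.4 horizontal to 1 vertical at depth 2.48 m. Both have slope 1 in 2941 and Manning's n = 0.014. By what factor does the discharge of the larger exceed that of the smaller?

Channel A: With bottom width b = 3.55 m and side slope z = 0.5: A = (b + zy)y = (3.55 + 0.5×4.13)×4.13 = 23.19 m²; P = b + 2y√(1+z²) = 3.55 + 2×4.13×1.118 = 12.78 m. Hydraulic radius R = A/P = 23.19/12.78 = 1.814 m. Q_A = (1/0.014)·23.19·1.814^(2/3)·√0.00034 = 45.43 m³/s.
Channel B: With bottom width b = 3.26 m and side slope z = 2.4: A = (b + zy)y = (3.26 + 2.4×2.48)×2.48 = 22.85 m²; P = b + 2y√(1+z²) = 3.26 + 2×2.48×2.6 = 16.16 m. Hydraulic radius R = A/P = 22.85/16.16 = 1.414 m. Q_B = (1/0.014)·22.85·1.414^(2/3)·√0.00034 = 37.91 m³/s.
The larger discharge is 45.43 m³/s and the smaller is 37.91 m³/s; the ratio is 1.2.

1.2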